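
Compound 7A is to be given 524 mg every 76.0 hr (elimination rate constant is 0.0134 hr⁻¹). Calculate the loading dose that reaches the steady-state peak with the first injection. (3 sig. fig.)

820 mg

Accumulation ratio R = 1 / (1 − e^(−kτ)) = 1 / (1 − e^(−0.01340×76.0)) = 1 / (1 − 0.3612) = 1.565
Loading dose = maintenance dose × R = 524 × 1.565 ≈ 820 mg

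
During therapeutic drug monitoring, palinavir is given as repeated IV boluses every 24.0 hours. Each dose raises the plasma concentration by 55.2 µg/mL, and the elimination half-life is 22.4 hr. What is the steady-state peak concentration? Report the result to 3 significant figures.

105 µg/mL

k = ln 2 / 22.4 = 0.03094 hr⁻¹
Fraction remaining after one interval: e^(−kτ) = e^(−0.03094 × 24.0) = 0.4758
R = 1 / (1 − 0.4758) = 1.908
Css,max = 55.2 × 1.908 ≈ 105 µg/mL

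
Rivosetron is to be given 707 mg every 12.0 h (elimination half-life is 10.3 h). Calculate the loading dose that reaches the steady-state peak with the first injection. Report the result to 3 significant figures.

k = ln 2 / 10.3 = 0.06730 h⁻¹
Accumulation ratio R = 1 / (1 − e^(−kτ)) = 1 / (1 − e^(−0.06730×12.0)) = 1 / (1 − 0.4459) = 1.805
Loading dose = maintenance dose × R = 707 × 1.805 ≈ 1280 mg

1280 mg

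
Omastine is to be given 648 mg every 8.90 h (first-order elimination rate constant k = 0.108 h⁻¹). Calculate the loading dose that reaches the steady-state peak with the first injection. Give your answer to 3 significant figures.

1050 mg

Accumulation ratio R = 1 / (1 − e^(−kτ)) = 1 / (1 − e^(−0.1080×8.90)) = 1 / (1 − 0.3824) = 1.619
Loading dose = maintenance dose × R = 648 × 1.619 ≈ 1050 mg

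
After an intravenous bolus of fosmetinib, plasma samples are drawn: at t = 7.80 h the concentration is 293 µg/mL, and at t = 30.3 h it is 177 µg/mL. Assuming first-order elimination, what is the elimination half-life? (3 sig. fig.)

k = ln(C₁/C₂) / (t₂ − t₁) = ln(293/177) / (30.3 − 7.80)
  = 0.5040 / 22.50 = 0.02240 h⁻¹
t½ = ln 2 / k = ln 2 / 0.02240 ≈ 30.9 hours

30.9 hours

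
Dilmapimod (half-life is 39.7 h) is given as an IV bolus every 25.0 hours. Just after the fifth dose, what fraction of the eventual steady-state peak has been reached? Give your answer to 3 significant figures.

0.887

k = ln 2 / 39.7 = 0.01746 h⁻¹
f_n = 1 − e^(−nkτ) = 1 − e^(−5 × 0.01746 × 25.0) = 1 − e^(−2.182) = 1 − 0.1128 ≈ 0.887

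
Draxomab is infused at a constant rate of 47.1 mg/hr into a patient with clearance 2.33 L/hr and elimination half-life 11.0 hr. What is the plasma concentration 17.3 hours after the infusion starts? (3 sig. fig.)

13.4 µg/mL

Css = rate / CL = 47.1 / 2.33 = 20.21 µg/mL
k = ln 2 / 11.0 = 0.06301 hr⁻¹
C(t) = Css (1 − e^(−kt)) = 20.21 × (1 − e^(−1.090)) = 20.21 × 0.6638 ≈ 13.4 µg/mL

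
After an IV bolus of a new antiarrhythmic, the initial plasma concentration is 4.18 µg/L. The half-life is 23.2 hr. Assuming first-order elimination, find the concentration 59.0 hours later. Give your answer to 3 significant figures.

0.717 µg/L

k = ln 2 / 23.2 = 0.02988 hr⁻¹
C(t) = C₀ e^(−kt) = 4.18 × e^(−0.02988 × 59.0) = 4.18 × e^(−1.763) = 4.18 × 0.1716 ≈ 0.717 µg/L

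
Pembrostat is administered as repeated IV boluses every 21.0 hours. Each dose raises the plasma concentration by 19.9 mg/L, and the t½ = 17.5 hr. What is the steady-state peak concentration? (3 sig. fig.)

k = ln 2 / 17.5 = 0.03961 hr⁻¹
Fraction remaining after one interval: e^(−kτ) = e^(−0.03961 × 21.0) = 0.4353
R = 1 / (1 − 0.4353) = 1.771
Css,max = 19.9 × 1.771 ≈ 35.2 mg/L

35.2 mg/L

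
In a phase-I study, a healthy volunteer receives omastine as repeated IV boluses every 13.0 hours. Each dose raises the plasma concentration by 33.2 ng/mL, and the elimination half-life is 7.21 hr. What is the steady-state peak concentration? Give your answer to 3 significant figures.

k = ln 2 / 7.21 = 0.09614 hr⁻¹
Fraction remaining after one interval: e^(−kτ) = e^(−0.09614 × 13.0) = 0.2866
R = 1 / (1 − 0.2866) = 1.402
Css,max = 33.2 × 1.402 ≈ 46.5 ng/mL

46.5 ng/mL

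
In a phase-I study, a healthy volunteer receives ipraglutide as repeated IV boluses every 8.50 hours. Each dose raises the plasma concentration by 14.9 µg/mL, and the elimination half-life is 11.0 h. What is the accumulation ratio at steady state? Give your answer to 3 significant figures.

2.41

k = ln 2 / 11.0 = 0.06301 h⁻¹
Fraction remaining after one interval: e^(−kτ) = e^(−0.06301 × 8.50) = 0.5853
R = 1 / (1 − 0.5853) = 1 / 0.4147 ≈ 2.41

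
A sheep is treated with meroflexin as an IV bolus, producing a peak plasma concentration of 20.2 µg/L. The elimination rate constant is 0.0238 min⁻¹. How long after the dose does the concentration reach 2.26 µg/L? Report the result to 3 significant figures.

C(t) = C₀ e^(−kt)  ⇒  t = ln(C₀/C) / k
t = ln(20.2/2.26) / 0.02380 = 2.190 / 0.02380 ≈ 92.0 minutes

92.0 minutes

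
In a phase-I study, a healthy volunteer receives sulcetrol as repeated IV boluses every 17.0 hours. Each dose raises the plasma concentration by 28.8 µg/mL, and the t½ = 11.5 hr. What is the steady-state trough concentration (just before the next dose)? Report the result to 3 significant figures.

k = ln 2 / 11.5 = 0.06027 hr⁻¹
Fraction remaining after one interval: e^(−kτ) = e^(−0.06027 × 17.0) = 0.3589
R = 1 / (1 − 0.3589) = 1.560
Css,max = 28.8 × 1.560 = 44.92 µg/mL
Css,min = Css,max × e^(−kτ) = 44.92 × 0.3589 ≈ 16.1 µg/mL

16.1 µg/mL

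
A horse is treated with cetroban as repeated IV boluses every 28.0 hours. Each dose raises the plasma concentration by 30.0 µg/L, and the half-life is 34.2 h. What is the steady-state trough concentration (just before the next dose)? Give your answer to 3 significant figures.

39.3 µg/L

k = ln 2 / 34.2 = 0.02027 h⁻¹
Fraction remaining after one interval: e^(−kτ) = e^(−0.02027 × 28.0) = 0.5669
R = 1 / (1 − 0.5669) = 2.309
Css,max = 30.0 × 2.309 = 69.28 µg/L
Css,min = Css,max × e^(−kτ) = 69.28 × 0.5669 ≈ 39.3 µg/L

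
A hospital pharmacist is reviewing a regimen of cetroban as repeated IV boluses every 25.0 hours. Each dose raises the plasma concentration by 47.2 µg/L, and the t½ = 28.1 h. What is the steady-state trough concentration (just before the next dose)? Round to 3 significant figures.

k = ln 2 / 28.1 = 0.02467 h⁻¹
Fraction remaining after one interval: e^(−kτ) = e^(−0.02467 × 25.0) = 0.5397
R = 1 / (1 − 0.5397) = 2.173
Css,max = 47.2 × 2.173 = 102.5 µg/L
Css,min = Css,max × e^(−kτ) = 102.5 × 0.5397 ≈ 55.3 µg/L

55.3 µg/L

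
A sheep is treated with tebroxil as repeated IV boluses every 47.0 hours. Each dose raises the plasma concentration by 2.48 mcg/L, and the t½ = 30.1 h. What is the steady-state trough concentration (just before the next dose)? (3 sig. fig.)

k = ln 2 / 30.1 = 0.02303 h⁻¹
Fraction remaining after one interval: e^(−kτ) = e^(−0.02303 × 47.0) = 0.3388
R = 1 / (1 − 0.3388) = 1.512
Css,max = 2.48 × 1.512 = 3.751 mcg/L
Css,min = Css,max × e^(−kτ) = 3.751 × 0.3388 ≈ 1.27 mcg/L

1.27 mcg/L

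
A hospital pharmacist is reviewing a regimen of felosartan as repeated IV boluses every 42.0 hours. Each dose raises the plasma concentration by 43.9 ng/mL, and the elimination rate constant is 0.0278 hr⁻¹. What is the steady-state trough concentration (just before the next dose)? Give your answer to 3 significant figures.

19.8 ng/mL

Fraction remaining after one interval: e^(−kτ) = e^(−0.02780 × 42.0) = 0.3111
R = 1 / (1 − 0.3111) = 1.452
Css,max = 43.9 × 1.452 = 63.73 ng/mL
Css,min = Css,max × e^(−kτ) = 63.73 × 0.3111 ≈ 19.8 ng/mL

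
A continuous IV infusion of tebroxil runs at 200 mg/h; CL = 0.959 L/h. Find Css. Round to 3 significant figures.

Css = infusion rate / CL = 200 / 0.959 ≈ 209 µg/mL

209 µg/mL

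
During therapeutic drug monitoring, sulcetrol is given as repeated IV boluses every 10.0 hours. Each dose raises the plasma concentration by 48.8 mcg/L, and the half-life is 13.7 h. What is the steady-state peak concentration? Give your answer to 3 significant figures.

123 mcg/L

k = ln 2 / 13.7 = 0.05059 h⁻¹
Fraction remaining after one interval: e^(−kτ) = e^(−0.05059 × 10.0) = 0.6029
R = 1 / (1 − 0.6029) = 2.518
Css,max = 48.8 × 2.518 ≈ 123 mcg/L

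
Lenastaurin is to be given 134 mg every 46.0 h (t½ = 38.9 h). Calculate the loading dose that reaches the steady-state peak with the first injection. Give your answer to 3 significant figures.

k = ln 2 / 38.9 = 0.01782 h⁻¹
Accumulation ratio R = 1 / (1 − e^(−kτ)) = 1 / (1 − e^(−0.01782×46.0)) = 1 / (1 − 0.4406) = 1.788
Loading dose = maintenance dose × R = 134 × 1.788 ≈ 240 mg

240 mg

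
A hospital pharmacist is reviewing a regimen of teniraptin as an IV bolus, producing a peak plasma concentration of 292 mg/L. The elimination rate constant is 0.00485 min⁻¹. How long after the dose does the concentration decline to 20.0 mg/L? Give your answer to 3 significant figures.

553 minutes

C(t) = C₀ e^(−kt)  ⇒  t = ln(C₀/C) / k
t = ln(292/20.0) / 0.004850 = 2.681 / 0.004850 ≈ 553 minutes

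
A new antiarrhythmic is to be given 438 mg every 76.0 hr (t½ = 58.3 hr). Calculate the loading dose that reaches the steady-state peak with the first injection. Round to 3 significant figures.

k = ln 2 / 58.3 = 0.01189 hr⁻¹
Accumulation ratio R = 1 / (1 − e^(−kτ)) = 1 / (1 − e^(−0.01189×76.0)) = 1 / (1 − 0.4051) = 1.681
Loading dose = maintenance dose × R = 438 × 1.681 ≈ 736 mg

736 mg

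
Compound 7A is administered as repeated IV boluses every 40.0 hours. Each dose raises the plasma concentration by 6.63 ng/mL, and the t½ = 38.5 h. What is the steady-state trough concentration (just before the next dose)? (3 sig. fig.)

k = ln 2 / 38.5 = 0.01800 h⁻¹
Fraction remaining after one interval: e^(−kτ) = e^(−0.01800 × 40.0) = 0.4867
R = 1 / (1 − 0.4867) = 1.948
Css,max = 6.63 × 1.948 = 12.92 ng/mL
Css,min = Css,max × e^(−kτ) = 12.92 × 0.4867 ≈ 6.29 ng/mL

6.29 ng/mL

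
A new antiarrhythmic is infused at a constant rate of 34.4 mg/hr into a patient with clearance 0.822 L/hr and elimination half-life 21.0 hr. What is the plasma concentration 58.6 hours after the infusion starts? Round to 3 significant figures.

Css = rate / CL = 34.4 / 0.822 = 41.85 mg/L
k = ln 2 / 21.0 = 0.03301 hr⁻¹
C(t) = Css (1 − e^(−kt)) = 41.85 × (1 − e^(−1.934)) = 41.85 × 0.8555 ≈ 35.8 mg/L

35.8 mg/L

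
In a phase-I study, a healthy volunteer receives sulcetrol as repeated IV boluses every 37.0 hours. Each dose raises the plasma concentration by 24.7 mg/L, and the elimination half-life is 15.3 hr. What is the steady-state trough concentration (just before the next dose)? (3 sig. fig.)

k = ln 2 / 15.3 = 0.04530 hr⁻¹
Fraction remaining after one interval: e^(−kτ) = e^(−0.04530 × 37.0) = 0.1871
R = 1 / (1 − 0.1871) = 1.230
Css,max = 24.7 × 1.230 = 30.38 mg/L
Css,min = Css,max × e^(−kτ) = 30.38 × 0.1871 ≈ 5.68 mg/L

5.68 mg/L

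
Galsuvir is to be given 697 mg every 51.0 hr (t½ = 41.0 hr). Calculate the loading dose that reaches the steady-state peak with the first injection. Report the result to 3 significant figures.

k = ln 2 / 41.0 = 0.01691 hr⁻¹
Accumulation ratio R = 1 / (1 − e^(−kτ)) = 1 / (1 − e^(−0.01691×51.0)) = 1 / (1 − 0.4222) = 1.731
Loading dose = maintenance dose × R = 697 × 1.731 ≈ 1210 mg

1210 mg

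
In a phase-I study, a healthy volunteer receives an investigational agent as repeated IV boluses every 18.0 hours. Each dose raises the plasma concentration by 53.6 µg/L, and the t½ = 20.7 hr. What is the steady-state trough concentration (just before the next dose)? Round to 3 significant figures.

k = ln 2 / 20.7 = 0.03349 hr⁻¹
Fraction remaining after one interval: e^(−kτ) = e^(−0.03349 × 18.0) = 0.5473
R = 1 / (1 − 0.5473) = 2.209
Css,max = 53.6 × 2.209 = 118.4 µg/L
Css,min = Css,max × e^(−kτ) = 118.4 × 0.5473 ≈ 64.8 µg/L

64.8 µg/L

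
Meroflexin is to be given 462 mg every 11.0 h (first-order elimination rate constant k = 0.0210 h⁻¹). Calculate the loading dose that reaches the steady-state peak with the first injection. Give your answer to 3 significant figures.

2240 mg

Accumulation ratio R = 1 / (1 − e^(−kτ)) = 1 / (1 − e^(−0.02100×11.0)) = 1 / (1 − 0.7937) = 4.848
Loading dose = maintenance dose × R = 462 × 4.848 ≈ 2240 mg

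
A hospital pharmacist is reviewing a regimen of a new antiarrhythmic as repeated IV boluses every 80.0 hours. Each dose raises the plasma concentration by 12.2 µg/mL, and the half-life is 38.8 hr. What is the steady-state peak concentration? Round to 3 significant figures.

k = ln 2 / 38.8 = 0.01786 hr⁻¹
Fraction remaining after one interval: e^(−kτ) = e^(−0.01786 × 80.0) = 0.2395
R = 1 / (1 − 0.2395) = 1.315
Css,max = 12.2 × 1.315 ≈ 16.0 µg/mL

16.0 µg/mL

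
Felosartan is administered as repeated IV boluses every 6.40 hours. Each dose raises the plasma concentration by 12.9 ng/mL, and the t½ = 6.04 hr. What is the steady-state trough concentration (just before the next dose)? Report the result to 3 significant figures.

k = ln 2 / 6.04 = 0.1148 hr⁻¹
Fraction remaining after one interval: e^(−kτ) = e^(−0.1148 × 6.40) = 0.4798
R = 1 / (1 − 0.4798) = 1.922
Css,max = 12.9 × 1.922 = 24.80 ng/mL
Css,min = Css,max × e^(−kτ) = 24.80 × 0.4798 ≈ 11.9 ng/mL

11.9 ng/mL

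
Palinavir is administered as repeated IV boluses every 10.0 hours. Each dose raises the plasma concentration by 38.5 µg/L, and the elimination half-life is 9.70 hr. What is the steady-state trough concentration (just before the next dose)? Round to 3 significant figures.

36.9 µg/L

k = ln 2 / 9.70 = 0.07146 hr⁻¹
Fraction remaining after one interval: e^(−kτ) = e^(−0.07146 × 10.0) = 0.4894
R = 1 / (1 − 0.4894) = 1.958
Css,max = 38.5 × 1.958 = 75.40 µg/L
Css,min = Css,max × e^(−kτ) = 75.40 × 0.4894 ≈ 36.9 µg/L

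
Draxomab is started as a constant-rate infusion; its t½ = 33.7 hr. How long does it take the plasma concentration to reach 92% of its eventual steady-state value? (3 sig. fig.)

123 hours

k = ln 2 / 33.7 = 0.02057 hr⁻¹
f = 1 − e^(−kt)  ⇒  t = −ln(1 − f) / k
t = −ln(1 − 0.92) / 0.02057 = 2.526 / 0.02057 ≈ 123 hours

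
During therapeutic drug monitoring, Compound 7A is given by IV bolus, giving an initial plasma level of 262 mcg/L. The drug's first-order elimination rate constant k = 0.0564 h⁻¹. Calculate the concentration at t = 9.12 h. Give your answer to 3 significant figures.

C(t) = C₀ e^(−kt) = 262 × e^(−0.05640 × 9.12) = 262 × e^(−0.5144) = 262 × 0.5979 ≈ 157 mcg/L

157 mcg/L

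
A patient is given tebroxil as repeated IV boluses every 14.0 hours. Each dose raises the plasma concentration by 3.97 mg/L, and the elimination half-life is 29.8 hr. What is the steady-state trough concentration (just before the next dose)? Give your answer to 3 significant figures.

10.3 mg/L

k = ln 2 / 29.8 = 0.02326 hr⁻¹
Fraction remaining after one interval: e^(−kτ) = e^(−0.02326 × 14.0) = 0.7221
R = 1 / (1 − 0.7221) = 3.598
Css,max = 3.97 × 3.598 = 14.28 mg/L
Css,min = Css,max × e^(−kτ) = 14.28 × 0.7221 ≈ 10.3 mg/L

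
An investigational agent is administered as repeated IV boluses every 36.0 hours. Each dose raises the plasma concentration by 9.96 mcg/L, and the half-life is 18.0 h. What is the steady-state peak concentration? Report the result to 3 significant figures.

13.3 mcg/L

k = ln 2 / 18.0 = 0.03851 h⁻¹
Fraction remaining after one interval: e^(−kτ) = e^(−0.03851 × 36.0) = 0.2500
R = 1 / (1 − 0.2500) = 1.333
Css,max = 9.96 × 1.333 ≈ 13.3 mcg/L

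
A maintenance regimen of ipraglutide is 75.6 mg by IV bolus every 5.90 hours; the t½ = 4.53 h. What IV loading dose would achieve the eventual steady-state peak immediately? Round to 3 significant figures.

k = ln 2 / 4.53 = 0.1530 h⁻¹
Accumulation ratio R = 1 / (1 − e^(−kτ)) = 1 / (1 − e^(−0.1530×5.90)) = 1 / (1 − 0.4054) = 1.682
Loading dose = maintenance dose × R = 75.6 × 1.682 ≈ 127 mg

127 mg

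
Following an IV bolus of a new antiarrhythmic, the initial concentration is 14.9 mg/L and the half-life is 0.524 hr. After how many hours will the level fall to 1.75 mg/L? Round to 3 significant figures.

1.62 hours

k = ln 2 / 0.524 = 1.323 hr⁻¹
C(t) = C₀ e^(−kt)  ⇒  t = ln(C₀/C) / k
t = ln(14.9/1.75) / 1.323 = 2.142 / 1.323 ≈ 1.62 hours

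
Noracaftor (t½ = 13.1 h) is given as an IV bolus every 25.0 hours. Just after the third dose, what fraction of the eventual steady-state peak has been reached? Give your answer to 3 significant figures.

0.981

k = ln 2 / 13.1 = 0.05291 h⁻¹
f_n = 1 − e^(−nkτ) = 1 − e^(−3 × 0.05291 × 25.0) = 1 − e^(−3.968) = 1 − 0.01890 ≈ 0.981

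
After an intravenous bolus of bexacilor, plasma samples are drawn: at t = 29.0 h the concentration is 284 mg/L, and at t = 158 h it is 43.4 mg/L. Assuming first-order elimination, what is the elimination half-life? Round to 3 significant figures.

k = ln(C₁/C₂) / (t₂ − t₁) = ln(284/43.4) / (158 − 29.0)
  = 1.879 / 129.0 = 0.01456 h⁻¹
t½ = ln 2 / k = ln 2 / 0.01456 ≈ 47.6 hours

47.6 hours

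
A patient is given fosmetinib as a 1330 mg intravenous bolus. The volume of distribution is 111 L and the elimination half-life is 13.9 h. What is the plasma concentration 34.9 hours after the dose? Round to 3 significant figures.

2.10 mg/L

C₀ = dose / V = 1330 / 111 = 11.98 mg/L
k = ln 2 / 13.9 = 0.04987 h⁻¹
C(t) = C₀ e^(−kt) = 11.98 × e^(−0.04987 × 34.9) = 11.98 × e^(−1.740) = 11.98 × 0.1755 ≈ 2.10 mg/L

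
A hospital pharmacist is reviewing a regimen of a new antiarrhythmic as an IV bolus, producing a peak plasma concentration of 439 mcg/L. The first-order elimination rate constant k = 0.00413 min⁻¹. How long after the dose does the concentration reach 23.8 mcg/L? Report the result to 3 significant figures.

706 minutes

C(t) = C₀ e^(−kt)  ⇒  t = ln(C₀/C) / k
t = ln(439/23.8) / 0.004130 = 2.915 / 0.004130 ≈ 706 minutes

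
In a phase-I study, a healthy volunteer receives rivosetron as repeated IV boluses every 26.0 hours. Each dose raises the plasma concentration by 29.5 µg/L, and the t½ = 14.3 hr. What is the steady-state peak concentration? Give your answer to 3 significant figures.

k = ln 2 / 14.3 = 0.04847 hr⁻¹
Fraction remaining after one interval: e^(−kτ) = e^(−0.04847 × 26.0) = 0.2836
R = 1 / (1 − 0.2836) = 1.396
Css,max = 29.5 × 1.396 ≈ 41.2 µg/L

41.2 µg/L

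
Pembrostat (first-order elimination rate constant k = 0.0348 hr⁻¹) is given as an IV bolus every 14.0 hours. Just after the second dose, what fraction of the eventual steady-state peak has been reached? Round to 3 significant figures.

0.623

f_n = 1 − e^(−nkτ) = 1 − e^(−2 × 0.03480 × 14.0) = 1 − e^(−0.9744) = 1 − 0.3774 ≈ 0.623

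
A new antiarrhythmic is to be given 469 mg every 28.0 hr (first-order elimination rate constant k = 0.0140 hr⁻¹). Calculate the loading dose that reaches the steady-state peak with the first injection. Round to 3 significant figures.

Accumulation ratio R = 1 / (1 − e^(−kτ)) = 1 / (1 − e^(−0.01400×28.0)) = 1 / (1 − 0.6757) = 3.084
Loading dose = maintenance dose × R = 469 × 3.084 ≈ 1450 mg

1450 mg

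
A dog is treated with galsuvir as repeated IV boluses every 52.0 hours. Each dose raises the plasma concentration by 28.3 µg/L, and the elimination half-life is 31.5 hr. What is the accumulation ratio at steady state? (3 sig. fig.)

k = ln 2 / 31.5 = 0.02200 hr⁻¹
Fraction remaining after one interval: e^(−kτ) = e^(−0.02200 × 52.0) = 0.3185
R = 1 / (1 − 0.3185) = 1 / 0.6815 ≈ 1.47

1.47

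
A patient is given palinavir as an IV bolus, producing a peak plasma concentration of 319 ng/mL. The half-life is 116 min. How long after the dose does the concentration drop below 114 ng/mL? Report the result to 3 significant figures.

k = ln 2 / 116 = 0.005975 min⁻¹
C(t) = C₀ e^(−kt)  ⇒  t = ln(C₀/C) / k
t = ln(319/114) / 0.005975 = 1.029 / 0.005975 ≈ 172 minutes

172 minutes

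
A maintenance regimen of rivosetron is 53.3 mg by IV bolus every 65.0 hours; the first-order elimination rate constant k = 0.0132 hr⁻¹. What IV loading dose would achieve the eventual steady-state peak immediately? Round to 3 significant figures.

Accumulation ratio R = 1 / (1 − e^(−kτ)) = 1 / (1 − e^(−0.01320×65.0)) = 1 / (1 − 0.4240) = 1.736
Loading dose = maintenance dose × R = 53.3 × 1.736 ≈ 92.5 mg

92.5 mg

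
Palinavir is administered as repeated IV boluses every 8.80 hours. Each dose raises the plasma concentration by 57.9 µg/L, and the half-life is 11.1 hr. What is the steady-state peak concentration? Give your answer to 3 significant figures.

k = ln 2 / 11.1 = 0.06245 hr⁻¹
Fraction remaining after one interval: e^(−kτ) = e^(−0.06245 × 8.80) = 0.5772
R = 1 / (1 − 0.5772) = 2.365
Css,max = 57.9 × 2.365 ≈ 137 µg/L

137 µg/L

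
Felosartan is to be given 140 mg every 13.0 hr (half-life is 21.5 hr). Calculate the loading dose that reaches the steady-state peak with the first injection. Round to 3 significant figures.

k = ln 2 / 21.5 = 0.03224 hr⁻¹
Accumulation ratio R = 1 / (1 − e^(−kτ)) = 1 / (1 − e^(−0.03224×13.0)) = 1 / (1 − 0.6576) = 2.921
Loading dose = maintenance dose × R = 140 × 2.921 ≈ 409 mg

409 mg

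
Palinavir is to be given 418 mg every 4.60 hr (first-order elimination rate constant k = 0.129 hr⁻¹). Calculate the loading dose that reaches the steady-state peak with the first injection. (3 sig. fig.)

Accumulation ratio R = 1 / (1 − e^(−kτ)) = 1 / (1 − e^(−0.1290×4.60)) = 1 / (1 − 0.5524) = 2.234
Loading dose = maintenance dose × R = 418 × 2.234 ≈ 934 mg

934 mg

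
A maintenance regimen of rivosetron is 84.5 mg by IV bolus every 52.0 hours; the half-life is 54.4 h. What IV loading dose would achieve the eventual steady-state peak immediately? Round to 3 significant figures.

k = ln 2 / 54.4 = 0.01274 h⁻¹
Accumulation ratio R = 1 / (1 − e^(−kτ)) = 1 / (1 − e^(−0.01274×52.0)) = 1 / (1 − 0.5155) = 2.064
Loading dose = maintenance dose × R = 84.5 × 2.064 ≈ 174 mg

174 mg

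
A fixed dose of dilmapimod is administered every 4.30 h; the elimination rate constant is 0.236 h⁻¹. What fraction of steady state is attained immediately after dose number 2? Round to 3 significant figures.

0.869

f_n = 1 − e^(−nkτ) = 1 − e^(−2 × 0.2360 × 4.30) = 1 − e^(−2.030) = 1 − 0.1314 ≈ 0.869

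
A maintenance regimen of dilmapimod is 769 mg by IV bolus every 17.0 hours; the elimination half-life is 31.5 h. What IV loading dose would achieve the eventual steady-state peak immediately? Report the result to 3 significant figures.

k = ln 2 / 31.5 = 0.02200 h⁻¹
Accumulation ratio R = 1 / (1 − e^(−kτ)) = 1 / (1 − e^(−0.02200×17.0)) = 1 / (1 − 0.6879) = 3.204
Loading dose = maintenance dose × R = 769 × 3.204 ≈ 2460 mg

2460 mg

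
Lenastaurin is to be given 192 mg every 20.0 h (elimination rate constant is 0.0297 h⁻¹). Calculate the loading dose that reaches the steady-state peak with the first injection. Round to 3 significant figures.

Accumulation ratio R = 1 / (1 − e^(−kτ)) = 1 / (1 − e^(−0.02970×20.0)) = 1 / (1 − 0.5521) = 2.233
Loading dose = maintenance dose × R = 192 × 2.233 ≈ 429 mg

429 mg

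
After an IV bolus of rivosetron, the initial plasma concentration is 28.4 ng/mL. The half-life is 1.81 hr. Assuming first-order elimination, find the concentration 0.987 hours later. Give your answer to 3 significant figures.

19.5 ng/mL

k = ln 2 / 1.81 = 0.3830 hr⁻¹
C(t) = C₀ e^(−kt) = 28.4 × e^(−0.3830 × 0.987) = 28.4 × e^(−0.3780) = 28.4 × 0.6852 ≈ 19.5 ng/mL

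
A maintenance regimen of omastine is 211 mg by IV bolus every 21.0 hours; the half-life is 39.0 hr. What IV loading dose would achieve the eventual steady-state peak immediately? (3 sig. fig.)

677 mg

k = ln 2 / 39.0 = 0.01777 hr⁻¹
Accumulation ratio R = 1 / (1 − e^(−kτ)) = 1 / (1 − e^(−0.01777×21.0)) = 1 / (1 − 0.6885) = 3.210
Loading dose = maintenance dose × R = 211 × 3.210 ≈ 677 mg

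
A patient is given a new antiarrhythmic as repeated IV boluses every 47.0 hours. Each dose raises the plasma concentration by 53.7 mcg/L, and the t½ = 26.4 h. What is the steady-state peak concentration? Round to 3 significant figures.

k = ln 2 / 26.4 = 0.02626 h⁻¹
Fraction remaining after one interval: e^(−kτ) = e^(−0.02626 × 47.0) = 0.2911
R = 1 / (1 − 0.2911) = 1.411
Css,max = 53.7 × 1.411 ≈ 75.8 mcg/L

75.8 mcg/L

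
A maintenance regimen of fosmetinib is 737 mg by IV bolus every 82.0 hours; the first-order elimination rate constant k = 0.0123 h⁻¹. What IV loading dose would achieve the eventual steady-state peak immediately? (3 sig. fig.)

1160 mg

Accumulation ratio R = 1 / (1 − e^(−kτ)) = 1 / (1 − e^(−0.01230×82.0)) = 1 / (1 − 0.3647) = 1.574
Loading dose = maintenance dose × R = 737 × 1.574 ≈ 1160 mg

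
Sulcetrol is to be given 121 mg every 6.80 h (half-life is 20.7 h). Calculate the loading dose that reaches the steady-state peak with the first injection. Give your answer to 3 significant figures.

k = ln 2 / 20.7 = 0.03349 h⁻¹
Accumulation ratio R = 1 / (1 − e^(−kτ)) = 1 / (1 − e^(−0.03349×6.80)) = 1 / (1 − 0.7964) = 4.911
Loading dose = maintenance dose × R = 121 × 4.911 ≈ 594 mg

594 mg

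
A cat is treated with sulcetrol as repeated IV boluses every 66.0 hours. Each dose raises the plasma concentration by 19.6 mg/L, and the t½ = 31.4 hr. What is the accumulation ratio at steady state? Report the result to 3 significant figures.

k = ln 2 / 31.4 = 0.02207 hr⁻¹
Fraction remaining after one interval: e^(−kτ) = e^(−0.02207 × 66.0) = 0.2329
R = 1 / (1 − 0.2329) = 1 / 0.7671 ≈ 1.30

1.30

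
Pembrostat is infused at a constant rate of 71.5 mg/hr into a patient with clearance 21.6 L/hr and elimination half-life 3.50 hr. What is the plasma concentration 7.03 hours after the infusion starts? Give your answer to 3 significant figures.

2.49 µg/mL

Css = rate / CL = 71.5 / 21.6 = 3.310 µg/mL
k = ln 2 / 3.50 = 0.1980 hr⁻¹
C(t) = Css (1 − e^(−kt)) = 3.310 × (1 − e^(−1.392)) = 3.310 × 0.7515 ≈ 2.49 µg/mL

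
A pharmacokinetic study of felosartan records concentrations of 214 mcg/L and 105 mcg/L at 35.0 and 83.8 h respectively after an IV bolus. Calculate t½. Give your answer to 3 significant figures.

47.5 hours

k = ln(C₁/C₂) / (t₂ − t₁) = ln(214/105) / (83.8 − 35.0)
  = 0.7120 / 48.80 = 0.01459 h⁻¹
t½ = ln 2 / k = ln 2 / 0.01459 ≈ 47.5 hours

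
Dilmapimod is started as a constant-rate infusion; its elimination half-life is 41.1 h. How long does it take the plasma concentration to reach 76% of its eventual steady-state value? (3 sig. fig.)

84.6 hours

k = ln 2 / 41.1 = 0.01686 h⁻¹
f = 1 − e^(−kt)  ⇒  t = −ln(1 − f) / k
t = −ln(1 − 0.76) / 0.01686 = 1.427 / 0.01686 ≈ 84.6 hours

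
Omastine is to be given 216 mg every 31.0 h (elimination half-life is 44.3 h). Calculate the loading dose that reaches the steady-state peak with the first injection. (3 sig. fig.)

k = ln 2 / 44.3 = 0.01565 h⁻¹
Accumulation ratio R = 1 / (1 − e^(−kτ)) = 1 / (1 − e^(−0.01565×31.0)) = 1 / (1 − 0.6157) = 2.602
Loading dose = maintenance dose × R = 216 × 2.602 ≈ 562 mg

562 mg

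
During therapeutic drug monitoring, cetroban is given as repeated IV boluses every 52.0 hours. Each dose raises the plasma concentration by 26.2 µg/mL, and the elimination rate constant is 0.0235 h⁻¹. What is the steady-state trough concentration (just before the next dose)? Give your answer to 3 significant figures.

10.9 µg/mL

Fraction remaining after one interval: e^(−kτ) = e^(−0.02350 × 52.0) = 0.2946
R = 1 / (1 − 0.2946) = 1.418
Css,max = 26.2 × 1.418 = 37.14 µg/mL
Css,min = Css,max × e^(−kτ) = 37.14 × 0.2946 ≈ 10.9 µg/mL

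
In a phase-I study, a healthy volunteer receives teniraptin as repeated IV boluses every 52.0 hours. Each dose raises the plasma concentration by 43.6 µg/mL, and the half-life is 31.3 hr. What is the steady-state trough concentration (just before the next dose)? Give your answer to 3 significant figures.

k = ln 2 / 31.3 = 0.02215 hr⁻¹
Fraction remaining after one interval: e^(−kτ) = e^(−0.02215 × 52.0) = 0.3161
R = 1 / (1 − 0.3161) = 1.462
Css,max = 43.6 × 1.462 = 63.76 µg/mL
Css,min = Css,max × e^(−kτ) = 63.76 × 0.3161 ≈ 20.2 µg/mL

20.2 µg/mL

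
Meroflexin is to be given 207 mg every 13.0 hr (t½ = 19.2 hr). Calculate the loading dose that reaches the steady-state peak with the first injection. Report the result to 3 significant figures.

553 mg

k = ln 2 / 19.2 = 0.03610 hr⁻¹
Accumulation ratio R = 1 / (1 − e^(−kτ)) = 1 / (1 − e^(−0.03610×13.0)) = 1 / (1 − 0.6254) = 2.670
Loading dose = maintenance dose × R = 207 × 2.670 ≈ 553 mg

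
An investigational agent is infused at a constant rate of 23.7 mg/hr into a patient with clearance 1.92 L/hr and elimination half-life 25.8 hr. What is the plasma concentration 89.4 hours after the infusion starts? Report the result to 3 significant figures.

Css = rate / CL = 23.7 / 1.92 = 12.34 mg/L
k = ln 2 / 25.8 = 0.02687 hr⁻¹
C(t) = Css (1 − e^(−kt)) = 12.34 × (1 − e^(−2.402)) = 12.34 × 0.9094 ≈ 11.2 mg/L

11.2 mg/L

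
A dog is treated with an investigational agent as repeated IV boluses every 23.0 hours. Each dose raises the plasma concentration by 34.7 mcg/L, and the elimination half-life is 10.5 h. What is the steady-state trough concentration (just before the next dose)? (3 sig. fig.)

k = ln 2 / 10.5 = 0.06601 h⁻¹
Fraction remaining after one interval: e^(−kτ) = e^(−0.06601 × 23.0) = 0.2191
R = 1 / (1 − 0.2191) = 1.281
Css,max = 34.7 × 1.281 = 44.43 mcg/L
Css,min = Css,max × e^(−kτ) = 44.43 × 0.2191 ≈ 9.73 mcg/L

9.73 mcg/L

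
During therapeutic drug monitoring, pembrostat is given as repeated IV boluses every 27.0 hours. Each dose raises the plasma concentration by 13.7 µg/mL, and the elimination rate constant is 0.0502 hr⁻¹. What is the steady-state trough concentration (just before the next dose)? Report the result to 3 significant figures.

4.76 µg/mL

Fraction remaining after one interval: e^(−kτ) = e^(−0.05020 × 27.0) = 0.2578
R = 1 / (1 − 0.2578) = 1.347
Css,max = 13.7 × 1.347 = 18.46 µg/mL
Css,min = Css,max × e^(−kτ) = 18.46 × 0.2578 ≈ 4.76 µg/mL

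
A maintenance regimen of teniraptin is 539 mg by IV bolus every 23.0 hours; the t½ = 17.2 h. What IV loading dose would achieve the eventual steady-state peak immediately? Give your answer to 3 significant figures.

k = ln 2 / 17.2 = 0.04030 h⁻¹
Accumulation ratio R = 1 / (1 − e^(−kτ)) = 1 / (1 − e^(−0.04030×23.0)) = 1 / (1 − 0.3958) = 1.655
Loading dose = maintenance dose × R = 539 × 1.655 ≈ 892 mg

892 mg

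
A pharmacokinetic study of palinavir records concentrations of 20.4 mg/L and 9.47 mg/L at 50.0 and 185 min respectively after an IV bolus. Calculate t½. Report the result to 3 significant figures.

122 minutes

k = ln(C₁/C₂) / (t₂ − t₁) = ln(20.4/9.47) / (185 − 50.0)
  = 0.7674 / 135.0 = 0.005684 min⁻¹
t½ = ln 2 / k = ln 2 / 0.005684 ≈ 122 minutes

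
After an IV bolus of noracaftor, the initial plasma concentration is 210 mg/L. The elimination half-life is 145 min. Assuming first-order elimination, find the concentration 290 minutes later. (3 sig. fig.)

52.5 mg/L

k = ln 2 / 145 = 0.004780 min⁻¹
C(t) = C₀ e^(−kt) = 210 × e^(−0.004780 × 290) = 210 × e^(−1.386) = 210 × 0.2500 ≈ 52.5 mg/L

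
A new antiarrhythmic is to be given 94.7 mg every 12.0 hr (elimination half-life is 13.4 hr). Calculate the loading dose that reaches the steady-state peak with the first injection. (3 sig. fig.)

205 mg

k = ln 2 / 13.4 = 0.05173 hr⁻¹
Accumulation ratio R = 1 / (1 − e^(−kτ)) = 1 / (1 − e^(−0.05173×12.0)) = 1 / (1 − 0.5376) = 2.162
Loading dose = maintenance dose × R = 94.7 × 2.162 ≈ 205 mg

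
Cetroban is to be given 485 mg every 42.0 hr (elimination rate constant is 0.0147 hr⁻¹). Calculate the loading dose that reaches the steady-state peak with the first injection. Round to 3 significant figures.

1050 mg

Accumulation ratio R = 1 / (1 − e^(−kτ)) = 1 / (1 − e^(−0.01470×42.0)) = 1 / (1 − 0.5393) = 2.171
Loading dose = maintenance dose × R = 485 × 2.171 ≈ 1050 mg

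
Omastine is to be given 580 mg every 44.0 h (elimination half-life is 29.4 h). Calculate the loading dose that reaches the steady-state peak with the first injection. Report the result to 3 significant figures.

898 mg

k = ln 2 / 29.4 = 0.02358 h⁻¹
Accumulation ratio R = 1 / (1 − e^(−kτ)) = 1 / (1 − e^(−0.02358×44.0)) = 1 / (1 − 0.3544) = 1.549
Loading dose = maintenance dose × R = 580 × 1.549 ≈ 898 mg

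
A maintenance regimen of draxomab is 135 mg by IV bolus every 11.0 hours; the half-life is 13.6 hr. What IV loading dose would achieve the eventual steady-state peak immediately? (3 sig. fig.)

k = ln 2 / 13.6 = 0.05097 hr⁻¹
Accumulation ratio R = 1 / (1 − e^(−kτ)) = 1 / (1 − e^(−0.05097×11.0)) = 1 / (1 − 0.5708) = 2.330
Loading dose = maintenance dose × R = 135 × 2.330 ≈ 315 mg

315 mg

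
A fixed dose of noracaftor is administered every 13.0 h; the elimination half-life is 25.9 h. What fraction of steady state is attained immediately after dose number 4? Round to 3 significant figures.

0.751

k = ln 2 / 25.9 = 0.02676 h⁻¹
f_n = 1 − e^(−nkτ) = 1 − e^(−4 × 0.02676 × 13.0) = 1 − e^(−1.392) = 1 − 0.2487 ≈ 0.751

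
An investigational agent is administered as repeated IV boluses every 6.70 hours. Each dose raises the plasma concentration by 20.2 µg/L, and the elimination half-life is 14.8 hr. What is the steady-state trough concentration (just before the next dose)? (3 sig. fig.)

54.8 µg/L

k = ln 2 / 14.8 = 0.04683 hr⁻¹
Fraction remaining after one interval: e^(−kτ) = e^(−0.04683 × 6.70) = 0.7307
R = 1 / (1 − 0.7307) = 3.713
Css,max = 20.2 × 3.713 = 75.00 µg/L
Css,min = Css,max × e^(−kτ) = 75.00 × 0.7307 ≈ 54.8 µg/L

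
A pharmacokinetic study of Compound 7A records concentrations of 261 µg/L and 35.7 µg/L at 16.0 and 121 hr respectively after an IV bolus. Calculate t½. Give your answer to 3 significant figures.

k = ln(C₁/C₂) / (t₂ − t₁) = ln(261/35.7) / (121 − 16.0)
  = 1.989 / 105.0 = 0.01895 hr⁻¹
t½ = ln 2 / k = ln 2 / 0.01895 ≈ 36.6 hours

36.6 hours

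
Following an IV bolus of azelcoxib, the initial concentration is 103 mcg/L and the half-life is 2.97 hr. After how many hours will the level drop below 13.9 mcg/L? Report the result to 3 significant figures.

8.58 hours

k = ln 2 / 2.97 = 0.2334 hr⁻¹
C(t) = C₀ e^(−kt)  ⇒  t = ln(C₀/C) / k
t = ln(103/13.9) / 0.2334 = 2.003 / 0.2334 ≈ 8.58 hours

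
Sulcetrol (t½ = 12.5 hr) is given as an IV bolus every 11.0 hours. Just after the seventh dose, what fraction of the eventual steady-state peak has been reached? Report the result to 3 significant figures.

0.986

k = ln 2 / 12.5 = 0.05545 hr⁻¹
f_n = 1 − e^(−nkτ) = 1 − e^(−7 × 0.05545 × 11.0) = 1 − e^(−4.270) = 1 − 0.01398 ≈ 0.986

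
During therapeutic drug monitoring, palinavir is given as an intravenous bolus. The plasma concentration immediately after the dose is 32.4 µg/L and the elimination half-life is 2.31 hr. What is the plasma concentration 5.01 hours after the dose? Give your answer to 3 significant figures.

k = ln 2 / 2.31 = 0.3001 hr⁻¹
5.01 hr is 2.169 half-lives, so C = 32.4 × (1/2)^2.169 = 32.4 × 0.2224 ≈ 7.21 µg/L

7.21 µg/L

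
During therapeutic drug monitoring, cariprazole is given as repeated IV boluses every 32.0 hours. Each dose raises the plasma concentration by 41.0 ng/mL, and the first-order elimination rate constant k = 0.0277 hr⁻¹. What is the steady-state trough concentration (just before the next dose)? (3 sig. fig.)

Fraction remaining after one interval: e^(−kτ) = e^(−0.02770 × 32.0) = 0.4121
R = 1 / (1 − 0.4121) = 1.701
Css,max = 41.0 × 1.701 = 69.74 ng/mL
Css,min = Css,max × e^(−kτ) = 69.74 × 0.4121 ≈ 28.7 ng/mL

28.7 ng/mL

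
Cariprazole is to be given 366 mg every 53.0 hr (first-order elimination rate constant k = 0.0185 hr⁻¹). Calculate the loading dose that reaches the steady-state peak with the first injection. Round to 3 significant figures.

586 mg

Accumulation ratio R = 1 / (1 − e^(−kτ)) = 1 / (1 − e^(−0.01850×53.0)) = 1 / (1 − 0.3751) = 1.600
Loading dose = maintenance dose × R = 366 × 1.600 ≈ 586 mg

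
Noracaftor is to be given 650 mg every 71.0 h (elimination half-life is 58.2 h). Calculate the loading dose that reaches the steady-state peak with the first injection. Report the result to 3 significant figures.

1140 mg

k = ln 2 / 58.2 = 0.01191 h⁻¹
Accumulation ratio R = 1 / (1 − e^(−kτ)) = 1 / (1 − e^(−0.01191×71.0)) = 1 / (1 − 0.4293) = 1.752
Loading dose = maintenance dose × R = 650 × 1.752 ≈ 1140 mg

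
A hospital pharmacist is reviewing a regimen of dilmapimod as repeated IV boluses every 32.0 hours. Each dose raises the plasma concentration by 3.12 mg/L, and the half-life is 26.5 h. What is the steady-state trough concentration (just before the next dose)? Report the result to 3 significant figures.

2.38 mg/L

k = ln 2 / 26.5 = 0.02616 h⁻¹
Fraction remaining after one interval: e^(−kτ) = e^(−0.02616 × 32.0) = 0.4330
R = 1 / (1 − 0.4330) = 1.764
Css,max = 3.12 × 1.764 = 5.503 mg/L
Css,min = Css,max × e^(−kτ) = 5.503 × 0.4330 ≈ 2.38 mg/L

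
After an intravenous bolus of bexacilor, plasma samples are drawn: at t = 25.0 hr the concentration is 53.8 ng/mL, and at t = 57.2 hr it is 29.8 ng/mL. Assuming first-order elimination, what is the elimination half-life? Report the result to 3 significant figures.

37.8 hours

k = ln(C₁/C₂) / (t₂ − t₁) = ln(53.8/29.8) / (57.2 − 25.0)
  = 0.5908 / 32.20 = 0.01835 hr⁻¹
t½ = ln 2 / k = ln 2 / 0.01835 ≈ 37.8 hours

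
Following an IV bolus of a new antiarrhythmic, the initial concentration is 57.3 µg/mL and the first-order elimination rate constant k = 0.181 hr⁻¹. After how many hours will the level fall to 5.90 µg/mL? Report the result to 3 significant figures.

C(t) = C₀ e^(−kt)  ⇒  t = ln(C₀/C) / k
t = ln(57.3/5.90) / 0.1810 = 2.273 / 0.1810 ≈ 12.6 hours

12.6 hours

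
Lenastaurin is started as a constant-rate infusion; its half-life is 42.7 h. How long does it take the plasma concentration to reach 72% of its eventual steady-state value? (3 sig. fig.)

78.4 hours

k = ln 2 / 42.7 = 0.01623 h⁻¹
f = 1 − e^(−kt)  ⇒  t = −ln(1 − f) / k
t = −ln(1 − 0.72) / 0.01623 = 1.273 / 0.01623 ≈ 78.4 hours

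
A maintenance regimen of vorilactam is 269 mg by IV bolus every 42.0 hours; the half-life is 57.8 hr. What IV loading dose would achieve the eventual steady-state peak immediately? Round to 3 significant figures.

k = ln 2 / 57.8 = 0.01199 hr⁻¹
Accumulation ratio R = 1 / (1 − e^(−kτ)) = 1 / (1 − e^(−0.01199×42.0)) = 1 / (1 − 0.6043) = 2.527
Loading dose = maintenance dose × R = 269 × 2.527 ≈ 680 mg

680 mg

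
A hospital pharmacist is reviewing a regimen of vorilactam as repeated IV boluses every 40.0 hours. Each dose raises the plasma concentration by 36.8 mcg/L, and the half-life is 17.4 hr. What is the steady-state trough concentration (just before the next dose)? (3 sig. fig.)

k = ln 2 / 17.4 = 0.03984 hr⁻¹
Fraction remaining after one interval: e^(−kτ) = e^(−0.03984 × 40.0) = 0.2032
R = 1 / (1 − 0.2032) = 1.255
Css,max = 36.8 × 1.255 = 46.19 mcg/L
Css,min = Css,max × e^(−kτ) = 46.19 × 0.2032 ≈ 9.39 mcg/L

9.39 mcg/L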